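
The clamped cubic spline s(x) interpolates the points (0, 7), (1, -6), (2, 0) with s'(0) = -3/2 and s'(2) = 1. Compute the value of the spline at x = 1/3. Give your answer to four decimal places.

3.7870

Put M_i = s'' at the i-th knot. Here h = (1, 1) and Δ = (-13, 6), so the interior equations h_(i-1)·M_(i-1) + 2(h_(i-1)+h_i)·M_i + h_i·M_(i+1) = 6(Δ_i − Δ_(i-1)) read
  1·M_0 + 4·M_1 + 1·M_2 = 6(Δ_1 - Δ_0) = 114
Clamped end conditions give two more equations: 2h_0·M_0 + h_0·M_1 = 6(Δ_0 - s'(0)) = -69 and h_1·M_1 + 2h_1·M_2 = 6(s'(2) - Δ_1) = -30.
Solving the tridiagonal system: M_0 = -247/4, M_1 = 109/2, M_2 = -169/4.
On [0, 1], s(x) = 7 - 3/2·x - 247/8·x² + 155/8·x³.
With x = 1/3: s(1/3) = 409/108.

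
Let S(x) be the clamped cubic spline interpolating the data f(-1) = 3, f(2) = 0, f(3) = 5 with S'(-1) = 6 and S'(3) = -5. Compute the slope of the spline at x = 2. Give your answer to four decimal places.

Let σ_i = S''(x_i). Step sizes h_i = 3, 1; slopes of the chords Δ_i = (y_(i+1) - y_i)/h_i = -1, 5.
  3·σ_0 + 8·σ_1 + 1·σ_2 = 6(Δ_1 - Δ_0) = 36
Clamped end conditions give two more equations: 2h_0·σ_0 + h_0·σ_1 = 6(Δ_0 - S'(-1)) = -42 and h_1·σ_1 + 2h_1·σ_2 = 6(S'(3) - Δ_1) = -60.
Solving the tridiagonal system: σ_0 = -57/4, σ_1 = 29/2, σ_2 = -149/4.
On [2, 3], S'(x) = b_1 + 2c_1·(x - 2) + 3d_1·(x - 2)² with b_1 = Δ_1 - h_1(2σ_1 + σ_2)/6 = 51/8, c_1 = σ_1/2 = 29/4, d_1 = (σ_2 - σ_1)/(6h_1) = -69/8. So S'(2) = 51/8.

6.3750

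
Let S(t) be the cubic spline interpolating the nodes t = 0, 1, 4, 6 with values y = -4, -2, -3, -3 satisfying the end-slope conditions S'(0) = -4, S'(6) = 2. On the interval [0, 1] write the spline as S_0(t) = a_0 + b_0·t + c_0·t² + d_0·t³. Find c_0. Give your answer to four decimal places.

Let M_i = S''(x_i). Step sizes h_i = 1, 3, 2; slopes of the chords Δ_i = (y_(i+1) - y_i)/h_i = 2, -1/3, 0.
  1·M_0 + 8·M_1 + 3·M_2 = 6(Δ_1 - Δ_0) = -14
  3·M_1 + 10·M_2 + 2·M_3 = 6(Δ_2 - Δ_1) = 2
Clamped end conditions give two more equations: 2h_0·M_0 + h_0·M_1 = 6(Δ_0 - S'(0)) = 36 and h_2·M_2 + 2h_2·M_3 = 6(S'(6) - Δ_2) = 12.
Forward elimination and back-substitution give M_0 = 794/39, M_1 = -184/39, M_2 = 44/39, M_3 = 95/39.
On [0, 1], with S_0(t) = a_0 + b_0·t + c_0·t² + d_0·t³: c_0 = M_0/2 = 397/39, d_0 = (M_1 - M_0)/(6h_0) = -163/39, b_0 = Δ_0 - h_0(2M_0 + M_1)/6 = -4.

10.1795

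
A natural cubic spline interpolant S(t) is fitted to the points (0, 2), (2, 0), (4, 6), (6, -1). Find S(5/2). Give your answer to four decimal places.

Let m_i = S''(x_i). Step sizes h_i = 2, 2, 2; slopes of the chords Δ_i = (y_(i+1) - y_i)/h_i = -1, 3, -7/2.
  2·m_0 + 8·m_1 + 2·m_2 = 6(Δ_1 - Δ_0) = 24
  2·m_1 + 8·m_2 + 2·m_3 = 6(Δ_2 - Δ_1) = -39
Natural end conditions: m_0 = m_3 = 0.
Hence m_0 = 0, m_1 = 9/2, m_2 = -6, m_3 = 0.
On [2, 4], S(t) = 0 + 2·(t - 2) + 9/4·(t - 2)² - 7/8·(t - 2)³.
With (t - 2) = 1/2: S(5/2) = 93/64.

1.4531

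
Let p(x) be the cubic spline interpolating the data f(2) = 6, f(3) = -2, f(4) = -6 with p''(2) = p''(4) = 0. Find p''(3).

6

Put M_i = p'' at the i-th knot. Here h = (1, 1) and Δ = (-8, -4), so the interior equations h_(i-1)·M_(i-1) + 2(h_(i-1)+h_i)·M_i + h_i·M_(i+1) = 6(Δ_i − Δ_(i-1)) read
  1·M_0 + 4·M_1 + 1·M_2 = 6(Δ_1 - Δ_0) = 24
Natural end conditions: M_0 = M_2 = 0.
Solving: M_0 = 0, M_1 = 6, M_2 = 0.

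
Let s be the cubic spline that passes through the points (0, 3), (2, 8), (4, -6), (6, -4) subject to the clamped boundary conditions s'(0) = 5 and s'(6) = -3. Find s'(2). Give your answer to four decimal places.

-3.9333

With m_i denoting the second derivative at x_i, h_i = 2, 2, 2, and Δ_i = (y_(i+1) − y_i)/h_i = 5/2, -7, 1:
  2·m_0 + 8·m_1 + 2·m_2 = 6(Δ_1 - Δ_0) = -57
  2·m_1 + 8·m_2 + 2·m_3 = 6(Δ_2 - Δ_1) = 48
Clamped end conditions give two more equations: 2h_0·m_0 + h_0·m_1 = 6(Δ_0 - s'(0)) = -15 and h_2·m_2 + 2h_2·m_3 = 6(s'(6) - Δ_2) = -24.
Forward elimination and back-substitution give m_0 = 43/30, m_1 = -311/30, m_2 = 173/15, m_3 = -353/30.
On [2, 4], s'(x) = b_1 + 2c_1·(x - 2) + 3d_1·(x - 2)² with b_1 = Δ_1 - h_1(2m_1 + m_2)/6 = -59/15, c_1 = m_1/2 = -311/60, d_1 = (m_2 - m_1)/(6h_1) = 73/40. So s'(2) = -59/15.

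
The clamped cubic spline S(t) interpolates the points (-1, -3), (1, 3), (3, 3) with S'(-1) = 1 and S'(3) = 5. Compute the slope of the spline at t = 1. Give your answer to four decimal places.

Write M_i for S''(x_i). With h_i = 2, 2 and divided differences Δ_i = 3, 0, the continuity of S' gives the tridiagonal system
  2·M_0 + 8·M_1 + 2·M_2 = 6(Δ_1 - Δ_0) = -18
Clamped end conditions give two more equations: 2h_0·M_0 + h_0·M_1 = 6(Δ_0 - S'(-1)) = 12 and h_1·M_1 + 2h_1·M_2 = 6(S'(3) - Δ_1) = 30.
Solving the tridiagonal system: M_0 = 25/4, M_1 = -13/2, M_2 = 43/4.
On [1, 3], S'(t) = b_1 + 2c_1·(t - 1) + 3d_1·(t - 1)² with b_1 = Δ_1 - h_1(2M_1 + M_2)/6 = 3/4, c_1 = M_1/2 = -13/4, d_1 = (M_2 - M_1)/(6h_1) = 23/16. So S'(1) = 3/4.

0.7500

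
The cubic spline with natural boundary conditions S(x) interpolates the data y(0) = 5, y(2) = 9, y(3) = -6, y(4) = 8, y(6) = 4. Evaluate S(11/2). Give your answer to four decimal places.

8.9702

Let σ_i = S''(x_i). Step sizes h_i = 2, 1, 1, 2; slopes of the chords Δ_i = (y_(i+1) - y_i)/h_i = 2, -15, 14, -2.
  2·σ_0 + 6·σ_1 + 1·σ_2 = 6(Δ_1 - Δ_0) = -102
  1·σ_1 + 4·σ_2 + 1·σ_3 = 6(Δ_2 - Δ_1) = 174
  1·σ_2 + 6·σ_3 + 2·σ_4 = 6(Δ_3 - Δ_2) = -96
Natural end conditions: σ_0 = σ_4 = 0.
Solving: σ_0 = 0, σ_1 = -581/22, σ_2 = 621/11, σ_3 = -559/22, σ_4 = 0.
On [4, 6], S(x) = 8 + 493/33·(x - 4) - 559/44·(x - 4)² + 559/264·(x - 4)³.
With (x - 4) = 3/2: S(11/2) = 6315/704.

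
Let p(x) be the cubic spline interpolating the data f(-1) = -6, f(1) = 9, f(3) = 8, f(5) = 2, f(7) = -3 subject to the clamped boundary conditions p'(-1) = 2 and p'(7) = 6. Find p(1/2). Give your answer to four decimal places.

Put M_i = p'' at the i-th knot. Here h = (2, 2, 2, 2) and Δ = (15/2, -1/2, -3, -5/2), so the interior equations h_(i-1)·M_(i-1) + 2(h_(i-1)+h_i)·M_i + h_i·M_(i+1) = 6(Δ_i − Δ_(i-1)) read
  2·M_0 + 8·M_1 + 2·M_2 = 6(Δ_1 - Δ_0) = -48
  2·M_1 + 8·M_2 + 2·M_3 = 6(Δ_2 - Δ_1) = -15
  2·M_2 + 8·M_3 + 2·M_4 = 6(Δ_3 - Δ_2) = 3
Clamped end conditions give two more equations: 2h_0·M_0 + h_0·M_1 = 6(Δ_0 - p'(-1)) = 33 and h_3·M_3 + 2h_3·M_4 = 6(p'(7) - Δ_3) = 51.
Solving: M_0 = 209/16, M_1 = -77/8, M_2 = 23/16, M_3 = -29/8, M_4 = 233/16.
On [-1, 1], p(x) = -6 + 2·(x + 1) + 209/32·(x + 1)² - 121/64·(x + 1)³.
With (x + 1) = 3/2: p(1/2) = 2721/512.

5.3145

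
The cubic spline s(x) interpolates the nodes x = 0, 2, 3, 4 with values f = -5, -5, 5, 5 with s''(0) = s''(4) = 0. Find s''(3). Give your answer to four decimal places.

-18.2609

Write σ_i for s''(x_i). With h_i = 2, 1, 1 and divided differences Δ_i = 0, 10, 0, the continuity of s' gives the tridiagonal system
  2·σ_0 + 6·σ_1 + 1·σ_2 = 6(Δ_1 - Δ_0) = 60
  1·σ_1 + 4·σ_2 + 1·σ_3 = 6(Δ_2 - Δ_1) = -60
Natural end conditions: σ_0 = σ_3 = 0.
Forward elimination and back-substitution give σ_0 = 0, σ_1 = 300/23, σ_2 = -420/23, σ_3 = 0.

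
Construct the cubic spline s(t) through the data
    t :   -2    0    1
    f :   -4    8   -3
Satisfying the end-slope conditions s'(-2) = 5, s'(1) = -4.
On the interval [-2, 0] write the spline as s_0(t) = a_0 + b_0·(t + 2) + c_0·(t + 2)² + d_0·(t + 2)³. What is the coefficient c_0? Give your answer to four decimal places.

Put M_i = s'' at the i-th knot. Here h = (2, 1) and Δ = (6, -11), so the interior equations h_(i-1)·M_(i-1) + 2(h_(i-1)+h_i)·M_i + h_i·M_(i+1) = 6(Δ_i − Δ_(i-1)) read
  2·M_0 + 6·M_1 + 1·M_2 = 6(Δ_1 - Δ_0) = -102
Clamped end conditions give two more equations: 2h_0·M_0 + h_0·M_1 = 6(Δ_0 - s'(-2)) = 6 and h_1·M_1 + 2h_1·M_2 = 6(s'(1) - Δ_1) = 42.
Solving the tridiagonal system: M_0 = 31/2, M_1 = -28, M_2 = 35.
On [-2, 0], with s_0(t) = a_0 + b_0·(t + 2) + c_0·(t + 2)² + d_0·(t + 2)³: c_0 = M_0/2 = 31/4, d_0 = (M_1 - M_0)/(6h_0) = -29/8, b_0 = Δ_0 - h_0(2M_0 + M_1)/6 = 5.

7.7500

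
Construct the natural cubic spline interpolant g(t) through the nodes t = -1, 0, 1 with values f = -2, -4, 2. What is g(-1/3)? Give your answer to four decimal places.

With σ_i denoting the second derivative at x_i, h_i = 1, 1, and Δ_i = (y_(i+1) − y_i)/h_i = -2, 6:
  1·σ_0 + 4·σ_1 + 1·σ_2 = 6(Δ_1 - Δ_0) = 48
Natural end conditions: σ_0 = σ_2 = 0.
Solving the tridiagonal system: σ_0 = 0, σ_1 = 12, σ_2 = 0.
On [-1, 0], g(t) = -2 - 4·(t + 1) + 0·(t + 1)² + 2·(t + 1)³.
With (t + 1) = 2/3: g(-1/3) = -110/27.

-4.0741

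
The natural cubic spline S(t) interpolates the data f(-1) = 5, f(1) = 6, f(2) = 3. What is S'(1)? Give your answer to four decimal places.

-1.8333

Put M_i = S'' at the i-th knot. Here h = (2, 1) and Δ = (1/2, -3), so the interior equations h_(i-1)·M_(i-1) + 2(h_(i-1)+h_i)·M_i + h_i·M_(i+1) = 6(Δ_i − Δ_(i-1)) read
  2·M_0 + 6·M_1 + 1·M_2 = 6(Δ_1 - Δ_0) = -21
Natural end conditions: M_0 = M_2 = 0.
Solving the tridiagonal system: M_0 = 0, M_1 = -7/2, M_2 = 0.
On [1, 2], S'(t) = b_1 + 2c_1·(t - 1) + 3d_1·(t - 1)² with b_1 = Δ_1 - h_1(2M_1 + M_2)/6 = -11/6, c_1 = M_1/2 = -7/4, d_1 = (M_2 - M_1)/(6h_1) = 7/12. So S'(1) = -11/6.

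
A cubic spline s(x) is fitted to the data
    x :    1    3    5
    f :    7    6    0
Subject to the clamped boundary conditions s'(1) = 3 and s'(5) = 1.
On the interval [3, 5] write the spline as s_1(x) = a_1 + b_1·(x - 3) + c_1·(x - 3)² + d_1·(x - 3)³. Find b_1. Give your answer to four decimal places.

Write M_i for s''(x_i). With h_i = 2, 2 and divided differences Δ_i = -1/2, -3, the continuity of s' gives the tridiagonal system
  2·M_0 + 8·M_1 + 2·M_2 = 6(Δ_1 - Δ_0) = -15
Clamped end conditions give two more equations: 2h_0·M_0 + h_0·M_1 = 6(Δ_0 - s'(1)) = -21 and h_1·M_1 + 2h_1·M_2 = 6(s'(5) - Δ_1) = 24.
Solving: M_0 = -31/8, M_1 = -11/4, M_2 = 59/8.
On [3, 5], with s_1(x) = a_1 + b_1·(x - 3) + c_1·(x - 3)² + d_1·(x - 3)³: c_1 = M_1/2 = -11/8, d_1 = (M_2 - M_1)/(6h_1) = 27/32, b_1 = Δ_1 - h_1(2M_1 + M_2)/6 = -29/8.

-3.6250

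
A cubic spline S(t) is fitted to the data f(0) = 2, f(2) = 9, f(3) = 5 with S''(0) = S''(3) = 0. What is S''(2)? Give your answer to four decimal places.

-7.5000

Put M_i = S'' at the i-th knot. Here h = (2, 1) and Δ = (7/2, -4), so the interior equations h_(i-1)·M_(i-1) + 2(h_(i-1)+h_i)·M_i + h_i·M_(i+1) = 6(Δ_i − Δ_(i-1)) read
  2·M_0 + 6·M_1 + 1·M_2 = 6(Δ_1 - Δ_0) = -45
Natural end conditions: M_0 = M_2 = 0.
Solving: M_0 = 0, M_1 = -15/2, M_2 = 0.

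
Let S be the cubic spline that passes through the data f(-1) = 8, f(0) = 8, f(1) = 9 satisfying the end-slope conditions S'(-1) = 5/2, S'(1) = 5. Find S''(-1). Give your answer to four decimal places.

With M_i denoting the second derivative at x_i, h_i = 1, 1, and Δ_i = (y_(i+1) − y_i)/h_i = 0, 1:
  1·M_0 + 4·M_1 + 1·M_2 = 6(Δ_1 - Δ_0) = 6
Clamped end conditions give two more equations: 2h_0·M_0 + h_0·M_1 = 6(Δ_0 - S'(-1)) = -15 and h_1·M_1 + 2h_1·M_2 = 6(S'(1) - Δ_1) = 24.
Solving the tridiagonal system: M_0 = -31/4, M_1 = 1/2, M_2 = 47/4.

-7.7500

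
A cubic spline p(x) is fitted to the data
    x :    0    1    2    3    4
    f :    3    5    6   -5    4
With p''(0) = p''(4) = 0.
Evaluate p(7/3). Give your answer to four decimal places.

2.2698

Write m_i for p''(x_i). With h_i = 1, 1, 1, 1 and divided differences Δ_i = 2, 1, -11, 9, the continuity of p' gives the tridiagonal system
  1·m_0 + 4·m_1 + 1·m_2 = 6(Δ_1 - Δ_0) = -6
  1·m_1 + 4·m_2 + 1·m_3 = 6(Δ_2 - Δ_1) = -72
  1·m_2 + 4·m_3 + 1·m_4 = 6(Δ_3 - Δ_2) = 120
Natural end conditions: m_0 = m_4 = 0.
Solving: m_0 = 0, m_1 = 159/28, m_2 = -201/7, m_3 = 1041/28, m_4 = 0.
On [2, 3], p(x) = 6 - 61/8·(x - 2) - 201/14·(x - 2)² + 615/56·(x - 2)³.
With (x - 2) = 1/3: p(7/3) = 143/63.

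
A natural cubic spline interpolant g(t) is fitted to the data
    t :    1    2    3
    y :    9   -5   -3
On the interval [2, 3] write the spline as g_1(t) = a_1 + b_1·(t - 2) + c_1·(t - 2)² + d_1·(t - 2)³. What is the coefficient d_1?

-4

Write σ_i for g''(x_i). With h_i = 1, 1 and divided differences Δ_i = -14, 2, the continuity of g' gives the tridiagonal system
  1·σ_0 + 4·σ_1 + 1·σ_2 = 6(Δ_1 - Δ_0) = 96
Natural end conditions: σ_0 = σ_2 = 0.
Solving the tridiagonal system: σ_0 = 0, σ_1 = 24, σ_2 = 0.
On [2, 3], with g_1(t) = a_1 + b_1·(t - 2) + c_1·(t - 2)² + d_1·(t - 2)³: c_1 = σ_1/2 = 12, d_1 = (σ_2 - σ_1)/(6h_1) = -4, b_1 = Δ_1 - h_1(2σ_1 + σ_2)/6 = -6.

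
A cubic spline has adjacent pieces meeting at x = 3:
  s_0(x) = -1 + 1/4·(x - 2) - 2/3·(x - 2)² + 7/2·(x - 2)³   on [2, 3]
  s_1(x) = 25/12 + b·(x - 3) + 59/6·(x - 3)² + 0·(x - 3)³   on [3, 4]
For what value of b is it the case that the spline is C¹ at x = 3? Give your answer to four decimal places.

s_0'(x) = 1/4 - 4/3·(x - 2) + 21/2·(x - 2)², so s_0'(3) = 113/12. On the right, s_1'(3) = b, so b = 113/12.

9.4167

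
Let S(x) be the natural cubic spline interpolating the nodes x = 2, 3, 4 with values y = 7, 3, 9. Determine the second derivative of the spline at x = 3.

15

Write M_i for S''(x_i). With h_i = 1, 1 and divided differences Δ_i = -4, 6, the continuity of S' gives the tridiagonal system
  1·M_0 + 4·M_1 + 1·M_2 = 6(Δ_1 - Δ_0) = 60
Natural end conditions: M_0 = M_2 = 0.
Hence M_0 = 0, M_1 = 15, M_2 = 0.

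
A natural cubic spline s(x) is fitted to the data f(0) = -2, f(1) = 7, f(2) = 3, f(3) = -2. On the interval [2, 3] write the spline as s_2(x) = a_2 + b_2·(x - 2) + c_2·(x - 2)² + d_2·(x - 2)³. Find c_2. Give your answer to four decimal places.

Write M_i for s''(x_i). With h_i = 1, 1, 1 and divided differences Δ_i = 9, -4, -5, the continuity of s' gives the tridiagonal system
  1·M_0 + 4·M_1 + 1·M_2 = 6(Δ_1 - Δ_0) = -78
  1·M_1 + 4·M_2 + 1·M_3 = 6(Δ_2 - Δ_1) = -6
Natural end conditions: M_0 = M_3 = 0.
Solving the tridiagonal system: M_0 = 0, M_1 = -102/5, M_2 = 18/5, M_3 = 0.
On [2, 3], with s_2(x) = a_2 + b_2·(x - 2) + c_2·(x - 2)² + d_2·(x - 2)³: c_2 = M_2/2 = 9/5, d_2 = (M_3 - M_2)/(6h_2) = -3/5, b_2 = Δ_2 - h_2(2M_2 + M_3)/6 = -31/5.

1.8000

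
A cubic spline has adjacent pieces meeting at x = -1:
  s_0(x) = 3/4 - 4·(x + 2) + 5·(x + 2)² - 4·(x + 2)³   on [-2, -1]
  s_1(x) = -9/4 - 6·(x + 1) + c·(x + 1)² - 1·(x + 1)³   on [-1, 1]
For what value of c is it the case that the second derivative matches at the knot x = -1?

-7

s_0''(x) = 10 - 24·(x + 2), so s_0''(-1) = -14. On the right, s_1''(-1) = 2c, so c = -7.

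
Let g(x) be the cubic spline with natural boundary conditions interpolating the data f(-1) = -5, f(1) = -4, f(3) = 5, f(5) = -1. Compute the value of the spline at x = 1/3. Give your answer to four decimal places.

-5.4938

Put M_i = g'' at the i-th knot. Here h = (2, 2, 2) and Δ = (1/2, 9/2, -3), so the interior equations h_(i-1)·M_(i-1) + 2(h_(i-1)+h_i)·M_i + h_i·M_(i+1) = 6(Δ_i − Δ_(i-1)) read
  2·M_0 + 8·M_1 + 2·M_2 = 6(Δ_1 - Δ_0) = 24
  2·M_1 + 8·M_2 + 2·M_3 = 6(Δ_2 - Δ_1) = -45
Natural end conditions: M_0 = M_3 = 0.
Solving the tridiagonal system: M_0 = 0, M_1 = 47/10, M_2 = -34/5, M_3 = 0.
On [-1, 1], g(x) = -5 - 16/15·(x + 1) + 0·(x + 1)² + 47/120·(x + 1)³.
With (x + 1) = 4/3: g(1/3) = -445/81.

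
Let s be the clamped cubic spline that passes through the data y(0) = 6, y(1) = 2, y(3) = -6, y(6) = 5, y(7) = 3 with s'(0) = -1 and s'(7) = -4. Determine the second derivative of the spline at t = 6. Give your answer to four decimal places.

Let M_i = s''(x_i). Step sizes h_i = 1, 2, 3, 1; slopes of the chords Δ_i = (y_(i+1) - y_i)/h_i = -4, -4, 11/3, -2.
  1·M_0 + 6·M_1 + 2·M_2 = 6(Δ_1 - Δ_0) = 0
  2·M_1 + 10·M_2 + 3·M_3 = 6(Δ_2 - Δ_1) = 46
  3·M_2 + 8·M_3 + 1·M_4 = 6(Δ_3 - Δ_2) = -34
Clamped end conditions give two more equations: 2h_0·M_0 + h_0·M_1 = 6(Δ_0 - s'(0)) = -18 and h_3·M_3 + 2h_3·M_4 = 6(s'(7) - Δ_3) = -12.
Solving the tridiagonal system: M_0 = -955/111, M_1 = -88/111, M_2 = 1483/222, M_3 = -237/37, M_4 = -207/74.

-6.4054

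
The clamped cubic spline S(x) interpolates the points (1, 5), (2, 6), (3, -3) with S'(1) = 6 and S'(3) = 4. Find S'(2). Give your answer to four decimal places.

With M_i denoting the second derivative at x_i, h_i = 1, 1, and Δ_i = (y_(i+1) − y_i)/h_i = 1, -9:
  1·M_0 + 4·M_1 + 1·M_2 = 6(Δ_1 - Δ_0) = -60
Clamped end conditions give two more equations: 2h_0·M_0 + h_0·M_1 = 6(Δ_0 - S'(1)) = -30 and h_1·M_1 + 2h_1·M_2 = 6(S'(3) - Δ_1) = 78.
Solving: M_0 = -1, M_1 = -28, M_2 = 53.
On [2, 3], S'(x) = b_1 + 2c_1·(x - 2) + 3d_1·(x - 2)² with b_1 = Δ_1 - h_1(2M_1 + M_2)/6 = -17/2, c_1 = M_1/2 = -14, d_1 = (M_2 - M_1)/(6h_1) = 27/2. So S'(2) = -17/2.

-8.5000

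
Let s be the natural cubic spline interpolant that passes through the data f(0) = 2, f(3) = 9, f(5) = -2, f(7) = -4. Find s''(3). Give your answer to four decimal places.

-5.6579

Put M_i = s'' at the i-th knot. Here h = (3, 2, 2) and Δ = (7/3, -11/2, -1), so the interior equations h_(i-1)·M_(i-1) + 2(h_(i-1)+h_i)·M_i + h_i·M_(i+1) = 6(Δ_i − Δ_(i-1)) read
  3·M_0 + 10·M_1 + 2·M_2 = 6(Δ_1 - Δ_0) = -47
  2·M_1 + 8·M_2 + 2·M_3 = 6(Δ_2 - Δ_1) = 27
Natural end conditions: M_0 = M_3 = 0.
Solving the tridiagonal system: M_0 = 0, M_1 = -215/38, M_2 = 91/19, M_3 = 0.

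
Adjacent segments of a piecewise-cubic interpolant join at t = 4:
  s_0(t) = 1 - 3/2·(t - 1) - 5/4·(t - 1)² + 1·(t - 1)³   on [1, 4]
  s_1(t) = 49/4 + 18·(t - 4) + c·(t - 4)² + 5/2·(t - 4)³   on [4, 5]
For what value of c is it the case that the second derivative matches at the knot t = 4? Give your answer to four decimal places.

7.7500

s_0''(t) = -5/2 + 6·(t - 1), so s_0''(4) = 31/2. On the right, s_1''(4) = 2c, so c = 31/4.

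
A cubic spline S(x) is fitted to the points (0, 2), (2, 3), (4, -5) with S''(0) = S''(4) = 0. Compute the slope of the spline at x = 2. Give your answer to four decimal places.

-1.7500

Let m_i = S''(x_i). Step sizes h_i = 2, 2; slopes of the chords Δ_i = (y_(i+1) - y_i)/h_i = 1/2, -4.
  2·m_0 + 8·m_1 + 2·m_2 = 6(Δ_1 - Δ_0) = -27
Natural end conditions: m_0 = m_2 = 0.
Hence m_0 = 0, m_1 = -27/8, m_2 = 0.
On [2, 4], S'(x) = b_1 + 2c_1·(x - 2) + 3d_1·(x - 2)² with b_1 = Δ_1 - h_1(2m_1 + m_2)/6 = -7/4, c_1 = m_1/2 = -27/16, d_1 = (m_2 - m_1)/(6h_1) = 9/32. So S'(2) = -7/4.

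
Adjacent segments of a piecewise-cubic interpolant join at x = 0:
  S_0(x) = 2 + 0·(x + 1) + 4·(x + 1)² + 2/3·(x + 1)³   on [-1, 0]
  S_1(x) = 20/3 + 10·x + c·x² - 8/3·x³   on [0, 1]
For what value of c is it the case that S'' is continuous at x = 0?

6

S_0''(x) = 8 + 4·(x + 1), so S_0''(0) = 12. On the right, S_1''(0) = 2c, so c = 6.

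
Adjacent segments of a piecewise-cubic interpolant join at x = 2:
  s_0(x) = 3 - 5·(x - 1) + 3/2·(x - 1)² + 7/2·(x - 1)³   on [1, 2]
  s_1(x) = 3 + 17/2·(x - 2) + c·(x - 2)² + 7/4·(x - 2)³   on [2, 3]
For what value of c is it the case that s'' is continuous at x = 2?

12

s_0''(x) = 3 + 21·(x - 1), so s_0''(2) = 24. On the right, s_1''(2) = 2c, so c = 12.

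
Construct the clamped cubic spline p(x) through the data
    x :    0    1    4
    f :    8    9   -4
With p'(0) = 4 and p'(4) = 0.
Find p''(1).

Let σ_i = p''(x_i). Step sizes h_i = 1, 3; slopes of the chords Δ_i = (y_(i+1) - y_i)/h_i = 1, -13/3.
  1·σ_0 + 8·σ_1 + 3·σ_2 = 6(Δ_1 - Δ_0) = -32
Clamped end conditions give two more equations: 2h_0·σ_0 + h_0·σ_1 = 6(Δ_0 - p'(0)) = -18 and h_1·σ_1 + 2h_1·σ_2 = 6(p'(4) - Δ_1) = 26.
Forward elimination and back-substitution give σ_0 = -6, σ_1 = -6, σ_2 = 22/3.

-6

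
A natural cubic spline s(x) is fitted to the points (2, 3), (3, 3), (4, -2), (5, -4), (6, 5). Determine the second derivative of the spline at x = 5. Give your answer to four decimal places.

15.8571

Let M_i = s''(x_i). Step sizes h_i = 1, 1, 1, 1; slopes of the chords Δ_i = (y_(i+1) - y_i)/h_i = 0, -5, -2, 9.
  1·M_0 + 4·M_1 + 1·M_2 = 6(Δ_1 - Δ_0) = -30
  1·M_1 + 4·M_2 + 1·M_3 = 6(Δ_2 - Δ_1) = 18
  1·M_2 + 4·M_3 + 1·M_4 = 6(Δ_3 - Δ_2) = 66
Natural end conditions: M_0 = M_4 = 0.
Hence M_0 = 0, M_1 = -57/7, M_2 = 18/7, M_3 = 111/7, M_4 = 0.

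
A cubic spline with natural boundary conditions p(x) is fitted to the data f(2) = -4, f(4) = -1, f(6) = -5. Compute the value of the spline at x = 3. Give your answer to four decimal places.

-1.8438

Put σ_i = p'' at the i-th knot. Here h = (2, 2) and Δ = (3/2, -2), so the interior equations h_(i-1)·σ_(i-1) + 2(h_(i-1)+h_i)·σ_i + h_i·σ_(i+1) = 6(Δ_i − Δ_(i-1)) read
  2·σ_0 + 8·σ_1 + 2·σ_2 = 6(Δ_1 - Δ_0) = -21
Natural end conditions: σ_0 = σ_2 = 0.
Forward elimination and back-substitution give σ_0 = 0, σ_1 = -21/8, σ_2 = 0.
On [2, 4], p(x) = -4 + 19/8·(x - 2) + 0·(x - 2)² - 7/32·(x - 2)³.
With (x - 2) = 1: p(3) = -59/32.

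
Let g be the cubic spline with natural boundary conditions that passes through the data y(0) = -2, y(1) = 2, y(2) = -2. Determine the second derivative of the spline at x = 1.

-12

Let m_i = g''(x_i). Step sizes h_i = 1, 1; slopes of the chords Δ_i = (y_(i+1) - y_i)/h_i = 4, -4.
  1·m_0 + 4·m_1 + 1·m_2 = 6(Δ_1 - Δ_0) = -48
Natural end conditions: m_0 = m_2 = 0.
Forward elimination and back-substitution give m_0 = 0, m_1 = -12, m_2 = 0.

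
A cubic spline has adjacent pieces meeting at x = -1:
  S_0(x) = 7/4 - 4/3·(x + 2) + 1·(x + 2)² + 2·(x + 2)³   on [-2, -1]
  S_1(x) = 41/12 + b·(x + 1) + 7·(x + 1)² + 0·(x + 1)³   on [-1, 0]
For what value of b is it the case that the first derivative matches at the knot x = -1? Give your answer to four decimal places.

6.6667

S_0'(x) = -4/3 + 2·(x + 2) + 6·(x + 2)², so S_0'(-1) = 20/3. On the right, S_1'(-1) = b, so b = 20/3.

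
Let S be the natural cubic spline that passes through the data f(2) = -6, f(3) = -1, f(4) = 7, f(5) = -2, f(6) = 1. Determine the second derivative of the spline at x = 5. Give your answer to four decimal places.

Write m_i for S''(x_i). With h_i = 1, 1, 1, 1 and divided differences Δ_i = 5, 8, -9, 3, the continuity of S' gives the tridiagonal system
  1·m_0 + 4·m_1 + 1·m_2 = 6(Δ_1 - Δ_0) = 18
  1·m_1 + 4·m_2 + 1·m_3 = 6(Δ_2 - Δ_1) = -102
  1·m_2 + 4·m_3 + 1·m_4 = 6(Δ_3 - Δ_2) = 72
Natural end conditions: m_0 = m_4 = 0.
Hence m_0 = 0, m_1 = 375/28, m_2 = -249/7, m_3 = 753/28, m_4 = 0.

26.8929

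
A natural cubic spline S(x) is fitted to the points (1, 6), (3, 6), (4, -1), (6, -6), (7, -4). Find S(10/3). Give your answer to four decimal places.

Write m_i for S''(x_i). With h_i = 2, 1, 2, 1 and divided differences Δ_i = 0, -7, -5/2, 2, the continuity of S' gives the tridiagonal system
  2·m_0 + 6·m_1 + 1·m_2 = 6(Δ_1 - Δ_0) = -42
  1·m_1 + 6·m_2 + 2·m_3 = 6(Δ_2 - Δ_1) = 27
  2·m_2 + 6·m_3 + 1·m_4 = 6(Δ_3 - Δ_2) = 27
Natural end conditions: m_0 = m_4 = 0.
Hence m_0 = 0, m_1 = -242/31, m_2 = 150/31, m_3 = 179/62, m_4 = 0.
On [3, 4], S(x) = 6 - 484/93·(x - 3) - 121/31·(x - 3)² + 196/93·(x - 3)³.
With (x - 3) = 1/3: S(10/3) = 9817/2511.

3.9096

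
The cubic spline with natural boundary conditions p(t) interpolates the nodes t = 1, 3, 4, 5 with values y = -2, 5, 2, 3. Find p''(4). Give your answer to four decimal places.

Put σ_i = p'' at the i-th knot. Here h = (2, 1, 1) and Δ = (7/2, -3, 1), so the interior equations h_(i-1)·σ_(i-1) + 2(h_(i-1)+h_i)·σ_i + h_i·σ_(i+1) = 6(Δ_i − Δ_(i-1)) read
  2·σ_0 + 6·σ_1 + 1·σ_2 = 6(Δ_1 - Δ_0) = -39
  1·σ_1 + 4·σ_2 + 1·σ_3 = 6(Δ_2 - Δ_1) = 24
Natural end conditions: σ_0 = σ_3 = 0.
Solving: σ_0 = 0, σ_1 = -180/23, σ_2 = 183/23, σ_3 = 0.

7.9565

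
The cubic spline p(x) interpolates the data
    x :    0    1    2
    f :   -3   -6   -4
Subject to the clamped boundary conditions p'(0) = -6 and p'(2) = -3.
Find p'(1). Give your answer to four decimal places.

1.5000

Write σ_i for p''(x_i). With h_i = 1, 1 and divided differences Δ_i = -3, 2, the continuity of p' gives the tridiagonal system
  1·σ_0 + 4·σ_1 + 1·σ_2 = 6(Δ_1 - Δ_0) = 30
Clamped end conditions give two more equations: 2h_0·σ_0 + h_0·σ_1 = 6(Δ_0 - p'(0)) = 18 and h_1·σ_1 + 2h_1·σ_2 = 6(p'(2) - Δ_1) = -30.
Solving: σ_0 = 3, σ_1 = 12, σ_2 = -21.
On [1, 2], p'(x) = b_1 + 2c_1·(x - 1) + 3d_1·(x - 1)² with b_1 = Δ_1 - h_1(2σ_1 + σ_2)/6 = 3/2, c_1 = σ_1/2 = 6, d_1 = (σ_2 - σ_1)/(6h_1) = -11/2. So p'(1) = 3/2.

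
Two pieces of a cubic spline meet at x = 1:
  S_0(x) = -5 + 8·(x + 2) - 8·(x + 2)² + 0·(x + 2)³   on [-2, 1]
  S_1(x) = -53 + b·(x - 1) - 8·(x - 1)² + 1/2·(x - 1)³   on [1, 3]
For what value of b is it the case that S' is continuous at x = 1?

S_0'(x) = 8 - 16·(x + 2) + 0·(x + 2)², so S_0'(1) = -40. On the right, S_1'(1) = b, so b = -40.

-40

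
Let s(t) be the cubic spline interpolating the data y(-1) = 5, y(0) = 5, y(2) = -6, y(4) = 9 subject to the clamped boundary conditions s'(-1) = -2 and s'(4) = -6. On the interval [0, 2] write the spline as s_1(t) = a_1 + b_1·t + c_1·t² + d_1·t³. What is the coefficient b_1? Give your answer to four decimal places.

-2.6957

With M_i denoting the second derivative at x_i, h_i = 1, 2, 2, and Δ_i = (y_(i+1) − y_i)/h_i = 0, -11/2, 15/2:
  1·M_0 + 6·M_1 + 2·M_2 = 6(Δ_1 - Δ_0) = -33
  2·M_1 + 8·M_2 + 2·M_3 = 6(Δ_2 - Δ_1) = 78
Clamped end conditions give two more equations: 2h_0·M_0 + h_0·M_1 = 6(Δ_0 - s'(-1)) = 12 and h_2·M_2 + 2h_2·M_3 = 6(s'(4) - Δ_2) = -81.
Hence M_0 = 308/23, M_1 = -340/23, M_2 = 973/46, M_3 = -709/23.
On [0, 2], with s_1(t) = a_1 + b_1·t + c_1·t² + d_1·t³: c_1 = M_1/2 = -170/23, d_1 = (M_2 - M_1)/(6h_1) = 551/184, b_1 = Δ_1 - h_1(2M_1 + M_2)/6 = -62/23.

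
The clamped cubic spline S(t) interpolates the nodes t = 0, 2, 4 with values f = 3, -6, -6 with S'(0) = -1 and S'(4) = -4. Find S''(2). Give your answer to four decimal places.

With σ_i denoting the second derivative at x_i, h_i = 2, 2, and Δ_i = (y_(i+1) − y_i)/h_i = -9/2, 0:
  2·σ_0 + 8·σ_1 + 2·σ_2 = 6(Δ_1 - Δ_0) = 27
Clamped end conditions give two more equations: 2h_0·σ_0 + h_0·σ_1 = 6(Δ_0 - S'(0)) = -21 and h_1·σ_1 + 2h_1·σ_2 = 6(S'(4) - Δ_1) = -24.
Hence σ_0 = -75/8, σ_1 = 33/4, σ_2 = -81/8.

8.2500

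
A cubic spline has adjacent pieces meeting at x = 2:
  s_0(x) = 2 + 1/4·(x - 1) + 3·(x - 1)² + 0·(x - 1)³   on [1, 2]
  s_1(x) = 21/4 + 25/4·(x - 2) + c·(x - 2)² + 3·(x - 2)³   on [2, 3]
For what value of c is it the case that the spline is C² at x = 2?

s_0''(x) = 6 + 0·(x - 1), so s_0''(2) = 6. On the right, s_1''(2) = 2c, so c = 3.

3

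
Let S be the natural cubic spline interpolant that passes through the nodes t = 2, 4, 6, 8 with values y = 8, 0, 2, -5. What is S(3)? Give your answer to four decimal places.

2.7750

With M_i denoting the second derivative at x_i, h_i = 2, 2, 2, and Δ_i = (y_(i+1) − y_i)/h_i = -4, 1, -7/2:
  2·M_0 + 8·M_1 + 2·M_2 = 6(Δ_1 - Δ_0) = 30
  2·M_1 + 8·M_2 + 2·M_3 = 6(Δ_2 - Δ_1) = -27
Natural end conditions: M_0 = M_3 = 0.
Solving: M_0 = 0, M_1 = 49/10, M_2 = -23/5, M_3 = 0.
On [2, 4], S(t) = 8 - 169/30·(t - 2) + 0·(t - 2)² + 49/120·(t - 2)³.
With (t - 2) = 1: S(3) = 111/40.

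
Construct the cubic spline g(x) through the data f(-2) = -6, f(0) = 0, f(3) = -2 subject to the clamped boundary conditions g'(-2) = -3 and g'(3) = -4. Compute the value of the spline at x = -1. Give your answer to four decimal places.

Let σ_i = g''(x_i). Step sizes h_i = 2, 3; slopes of the chords Δ_i = (y_(i+1) - y_i)/h_i = 3, -2/3.
  2·σ_0 + 10·σ_1 + 3·σ_2 = 6(Δ_1 - Δ_0) = -22
Clamped end conditions give two more equations: 2h_0·σ_0 + h_0·σ_1 = 6(Δ_0 - g'(-2)) = 36 and h_1·σ_1 + 2h_1·σ_2 = 6(g'(3) - Δ_1) = -20.
Solving the tridiagonal system: σ_0 = 11, σ_1 = -4, σ_2 = -4/3.
On [-2, 0], g(x) = -6 - 3·(x + 2) + 11/2·(x + 2)² - 5/4·(x + 2)³.
With (x + 2) = 1: g(-1) = -19/4.

-4.7500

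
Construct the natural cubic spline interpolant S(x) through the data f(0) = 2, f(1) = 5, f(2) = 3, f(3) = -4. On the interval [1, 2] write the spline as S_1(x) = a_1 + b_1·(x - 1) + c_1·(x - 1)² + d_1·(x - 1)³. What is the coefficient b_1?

1

Let M_i = S''(x_i). Step sizes h_i = 1, 1, 1; slopes of the chords Δ_i = (y_(i+1) - y_i)/h_i = 3, -2, -7.
  1·M_0 + 4·M_1 + 1·M_2 = 6(Δ_1 - Δ_0) = -30
  1·M_1 + 4·M_2 + 1·M_3 = 6(Δ_2 - Δ_1) = -30
Natural end conditions: M_0 = M_3 = 0.
Forward elimination and back-substitution give M_0 = 0, M_1 = -6, M_2 = -6, M_3 = 0.
On [1, 2], with S_1(x) = a_1 + b_1·(x - 1) + c_1·(x - 1)² + d_1·(x - 1)³: c_1 = M_1/2 = -3, d_1 = (M_2 - M_1)/(6h_1) = 0, b_1 = Δ_1 - h_1(2M_1 + M_2)/6 = 1.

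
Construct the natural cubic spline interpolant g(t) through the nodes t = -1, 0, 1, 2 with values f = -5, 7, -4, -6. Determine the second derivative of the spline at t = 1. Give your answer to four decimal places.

23.6000

With m_i denoting the second derivative at x_i, h_i = 1, 1, 1, and Δ_i = (y_(i+1) − y_i)/h_i = 12, -11, -2:
  1·m_0 + 4·m_1 + 1·m_2 = 6(Δ_1 - Δ_0) = -138
  1·m_1 + 4·m_2 + 1·m_3 = 6(Δ_2 - Δ_1) = 54
Natural end conditions: m_0 = m_3 = 0.
Hence m_0 = 0, m_1 = -202/5, m_2 = 118/5, m_3 = 0.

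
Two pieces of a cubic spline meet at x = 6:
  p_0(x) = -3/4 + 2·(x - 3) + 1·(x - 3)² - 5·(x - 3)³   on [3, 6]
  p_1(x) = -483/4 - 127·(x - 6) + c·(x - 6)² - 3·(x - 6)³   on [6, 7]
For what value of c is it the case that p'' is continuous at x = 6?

-44

p_0''(x) = 2 - 30·(x - 3), so p_0''(6) = -88. On the right, p_1''(6) = 2c, so c = -44.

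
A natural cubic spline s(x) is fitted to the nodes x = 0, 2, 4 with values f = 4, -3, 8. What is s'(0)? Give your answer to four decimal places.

-5.7500

Write M_i for s''(x_i). With h_i = 2, 2 and divided differences Δ_i = -7/2, 11/2, the continuity of s' gives the tridiagonal system
  2·M_0 + 8·M_1 + 2·M_2 = 6(Δ_1 - Δ_0) = 54
Natural end conditions: M_0 = M_2 = 0.
Solving the tridiagonal system: M_0 = 0, M_1 = 27/4, M_2 = 0.
On [0, 2], s'(x) = b_0 + 2c_0·x + 3d_0·x² with b_0 = Δ_0 - h_0(2M_0 + M_1)/6 = -23/4, c_0 = M_0/2 = 0, d_0 = (M_1 - M_0)/(6h_0) = 9/16. So s'(0) = -23/4.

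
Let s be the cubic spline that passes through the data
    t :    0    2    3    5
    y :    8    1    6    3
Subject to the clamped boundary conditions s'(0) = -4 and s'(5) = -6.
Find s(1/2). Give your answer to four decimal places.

5.5527

With σ_i denoting the second derivative at x_i, h_i = 2, 1, 2, and Δ_i = (y_(i+1) − y_i)/h_i = -7/2, 5, -3/2:
  2·σ_0 + 6·σ_1 + 1·σ_2 = 6(Δ_1 - Δ_0) = 51
  1·σ_1 + 6·σ_2 + 2·σ_3 = 6(Δ_2 - Δ_1) = -39
Clamped end conditions give two more equations: 2h_0·σ_0 + h_0·σ_1 = 6(Δ_0 - s'(0)) = 3 and h_2·σ_2 + 2h_2·σ_3 = 6(s'(5) - Δ_2) = -27.
Forward elimination and back-substitution give σ_0 = -79/16, σ_1 = 91/8, σ_2 = -59/8, σ_3 = -49/16.
On [0, 2], s(t) = 8 - 4·t - 79/32·t² + 87/64·t³.
With t = 1/2: s(1/2) = 2843/512.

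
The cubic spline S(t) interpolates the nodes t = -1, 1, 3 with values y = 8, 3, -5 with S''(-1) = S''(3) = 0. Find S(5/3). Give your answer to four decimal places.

0.6111

Put M_i = S'' at the i-th knot. Here h = (2, 2) and Δ = (-5/2, -4), so the interior equations h_(i-1)·M_(i-1) + 2(h_(i-1)+h_i)·M_i + h_i·M_(i+1) = 6(Δ_i − Δ_(i-1)) read
  2·M_0 + 8·M_1 + 2·M_2 = 6(Δ_1 - Δ_0) = -9
Natural end conditions: M_0 = M_2 = 0.
Solving the tridiagonal system: M_0 = 0, M_1 = -9/8, M_2 = 0.
On [1, 3], S(t) = 3 - 13/4·(t - 1) - 9/16·(t - 1)² + 3/32·(t - 1)³.
With (t - 1) = 2/3: S(5/3) = 11/18.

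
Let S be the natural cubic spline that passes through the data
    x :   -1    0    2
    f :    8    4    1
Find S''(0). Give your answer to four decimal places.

With M_i denoting the second derivative at x_i, h_i = 1, 2, and Δ_i = (y_(i+1) − y_i)/h_i = -4, -3/2:
  1·M_0 + 6·M_1 + 2·M_2 = 6(Δ_1 - Δ_0) = 15
Natural end conditions: M_0 = M_2 = 0.
Solving: M_0 = 0, M_1 = 5/2, M_2 = 0.

2.5000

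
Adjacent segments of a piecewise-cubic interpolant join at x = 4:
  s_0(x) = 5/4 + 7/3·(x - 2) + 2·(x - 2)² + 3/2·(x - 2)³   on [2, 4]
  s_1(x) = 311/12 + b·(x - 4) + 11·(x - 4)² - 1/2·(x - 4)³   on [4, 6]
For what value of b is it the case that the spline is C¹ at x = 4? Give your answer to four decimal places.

28.3333

s_0'(x) = 7/3 + 4·(x - 2) + 9/2·(x - 2)², so s_0'(4) = 85/3. On the right, s_1'(4) = b, so b = 85/3.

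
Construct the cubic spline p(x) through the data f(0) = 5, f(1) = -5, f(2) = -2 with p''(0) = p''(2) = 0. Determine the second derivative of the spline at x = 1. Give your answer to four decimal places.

19.5000

Let m_i = p''(x_i). Step sizes h_i = 1, 1; slopes of the chords Δ_i = (y_(i+1) - y_i)/h_i = -10, 3.
  1·m_0 + 4·m_1 + 1·m_2 = 6(Δ_1 - Δ_0) = 78
Natural end conditions: m_0 = m_2 = 0.
Solving the tridiagonal system: m_0 = 0, m_1 = 39/2, m_2 = 0.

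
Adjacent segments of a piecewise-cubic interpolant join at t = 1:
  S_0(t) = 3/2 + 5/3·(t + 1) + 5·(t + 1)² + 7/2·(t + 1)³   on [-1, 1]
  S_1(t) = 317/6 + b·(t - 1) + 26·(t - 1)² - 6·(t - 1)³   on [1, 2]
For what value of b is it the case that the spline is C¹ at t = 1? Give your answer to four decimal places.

63.6667

S_0'(t) = 5/3 + 10·(t + 1) + 21/2·(t + 1)², so S_0'(1) = 191/3. On the right, S_1'(1) = b, so b = 191/3.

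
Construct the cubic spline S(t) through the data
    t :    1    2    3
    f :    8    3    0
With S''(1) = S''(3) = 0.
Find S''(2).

3

Put m_i = S'' at the i-th knot. Here h = (1, 1) and Δ = (-5, -3), so the interior equations h_(i-1)·m_(i-1) + 2(h_(i-1)+h_i)·m_i + h_i·m_(i+1) = 6(Δ_i − Δ_(i-1)) read
  1·m_0 + 4·m_1 + 1·m_2 = 6(Δ_1 - Δ_0) = 12
Natural end conditions: m_0 = m_2 = 0.
Forward elimination and back-substitution give m_0 = 0, m_1 = 3, m_2 = 0.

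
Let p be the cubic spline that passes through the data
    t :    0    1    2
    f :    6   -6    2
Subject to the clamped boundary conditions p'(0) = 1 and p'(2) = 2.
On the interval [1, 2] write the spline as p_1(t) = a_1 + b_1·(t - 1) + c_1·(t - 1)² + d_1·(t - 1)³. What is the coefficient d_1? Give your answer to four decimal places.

Put M_i = p'' at the i-th knot. Here h = (1, 1) and Δ = (-12, 8), so the interior equations h_(i-1)·M_(i-1) + 2(h_(i-1)+h_i)·M_i + h_i·M_(i+1) = 6(Δ_i − Δ_(i-1)) read
  1·M_0 + 4·M_1 + 1·M_2 = 6(Δ_1 - Δ_0) = 120
Clamped end conditions give two more equations: 2h_0·M_0 + h_0·M_1 = 6(Δ_0 - p'(0)) = -78 and h_1·M_1 + 2h_1·M_2 = 6(p'(2) - Δ_1) = -36.
Forward elimination and back-substitution give M_0 = -137/2, M_1 = 59, M_2 = -95/2.
On [1, 2], with p_1(t) = a_1 + b_1·(t - 1) + c_1·(t - 1)² + d_1·(t - 1)³: c_1 = M_1/2 = 59/2, d_1 = (M_2 - M_1)/(6h_1) = -71/4, b_1 = Δ_1 - h_1(2M_1 + M_2)/6 = -15/4.

-17.7500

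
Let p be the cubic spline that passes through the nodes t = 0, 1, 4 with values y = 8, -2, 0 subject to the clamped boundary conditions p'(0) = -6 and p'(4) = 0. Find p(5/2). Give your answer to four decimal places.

Put M_i = p'' at the i-th knot. Here h = (1, 3) and Δ = (-10, 2/3), so the interior equations h_(i-1)·M_(i-1) + 2(h_(i-1)+h_i)·M_i + h_i·M_(i+1) = 6(Δ_i − Δ_(i-1)) read
  1·M_0 + 8·M_1 + 3·M_2 = 6(Δ_1 - Δ_0) = 64
Clamped end conditions give two more equations: 2h_0·M_0 + h_0·M_1 = 6(Δ_0 - p'(0)) = -24 and h_1·M_1 + 2h_1·M_2 = 6(p'(4) - Δ_1) = -4.
Solving the tridiagonal system: M_0 = -37/2, M_1 = 13, M_2 = -43/6.
On [1, 4], p(t) = -2 - 35/4·(t - 1) + 13/2·(t - 1)² - 121/108·(t - 1)³.
With (t - 1) = 3/2: p(5/2) = -137/32.

-4.2813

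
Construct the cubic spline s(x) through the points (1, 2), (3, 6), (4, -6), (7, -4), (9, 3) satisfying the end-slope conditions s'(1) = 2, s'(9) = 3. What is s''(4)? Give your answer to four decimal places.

Let m_i = s''(x_i). Step sizes h_i = 2, 1, 3, 2; slopes of the chords Δ_i = (y_(i+1) - y_i)/h_i = 2, -12, 2/3, 7/2.
  2·m_0 + 6·m_1 + 1·m_2 = 6(Δ_1 - Δ_0) = -84
  1·m_1 + 8·m_2 + 3·m_3 = 6(Δ_2 - Δ_1) = 76
  3·m_2 + 10·m_3 + 2·m_4 = 6(Δ_3 - Δ_2) = 17
Clamped end conditions give two more equations: 2h_0·m_0 + h_0·m_1 = 6(Δ_0 - s'(1)) = 0 and h_3·m_3 + 2h_3·m_4 = 6(s'(9) - Δ_3) = -3.
Forward elimination and back-substitution give m_0 = 3947/408, m_1 = -3947/204, m_2 = 2599/204, m_3 = -149/68, m_4 = 47/136.

12.7402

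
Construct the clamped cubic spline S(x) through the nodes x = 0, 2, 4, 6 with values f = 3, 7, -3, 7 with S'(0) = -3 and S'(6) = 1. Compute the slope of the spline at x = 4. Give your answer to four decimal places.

0.1333

With M_i denoting the second derivative at x_i, h_i = 2, 2, 2, and Δ_i = (y_(i+1) − y_i)/h_i = 2, -5, 5:
  2·M_0 + 8·M_1 + 2·M_2 = 6(Δ_1 - Δ_0) = -42
  2·M_1 + 8·M_2 + 2·M_3 = 6(Δ_2 - Δ_1) = 60
Clamped end conditions give two more equations: 2h_0·M_0 + h_0·M_1 = 6(Δ_0 - S'(0)) = 30 and h_2·M_2 + 2h_2·M_3 = 6(S'(6) - Δ_2) = -24.
Hence M_0 = 203/15, M_1 = -181/15, M_2 = 206/15, M_3 = -193/15.
On [4, 6], S'(x) = b_2 + 2c_2·(x - 4) + 3d_2·(x - 4)² with b_2 = Δ_2 - h_2(2M_2 + M_3)/6 = 2/15, c_2 = M_2/2 = 103/15, d_2 = (M_3 - M_2)/(6h_2) = -133/60. So S'(4) = 2/15.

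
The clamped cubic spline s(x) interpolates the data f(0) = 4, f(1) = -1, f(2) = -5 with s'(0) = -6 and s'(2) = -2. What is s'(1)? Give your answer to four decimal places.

-4.7500

Let M_i = s''(x_i). Step sizes h_i = 1, 1; slopes of the chords Δ_i = (y_(i+1) - y_i)/h_i = -5, -4.
  1·M_0 + 4·M_1 + 1·M_2 = 6(Δ_1 - Δ_0) = 6
Clamped end conditions give two more equations: 2h_0·M_0 + h_0·M_1 = 6(Δ_0 - s'(0)) = 6 and h_1·M_1 + 2h_1·M_2 = 6(s'(2) - Δ_1) = 12.
Hence M_0 = 7/2, M_1 = -1, M_2 = 13/2.
On [1, 2], s'(x) = b_1 + 2c_1·(x - 1) + 3d_1·(x - 1)² with b_1 = Δ_1 - h_1(2M_1 + M_2)/6 = -19/4, c_1 = M_1/2 = -1/2, d_1 = (M_2 - M_1)/(6h_1) = 5/4. So s'(1) = -19/4.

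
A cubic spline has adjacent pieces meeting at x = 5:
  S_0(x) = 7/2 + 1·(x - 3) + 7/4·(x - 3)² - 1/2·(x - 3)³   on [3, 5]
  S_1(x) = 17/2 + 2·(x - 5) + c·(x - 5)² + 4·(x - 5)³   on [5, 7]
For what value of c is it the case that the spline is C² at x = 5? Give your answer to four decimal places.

-1.2500

S_0''(x) = 7/2 - 3·(x - 3), so S_0''(5) = -5/2. On the right, S_1''(5) = 2c, so c = -5/4.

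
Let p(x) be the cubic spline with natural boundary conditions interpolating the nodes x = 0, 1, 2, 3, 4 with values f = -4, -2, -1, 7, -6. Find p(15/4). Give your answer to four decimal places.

Let m_i = p''(x_i). Step sizes h_i = 1, 1, 1, 1; slopes of the chords Δ_i = (y_(i+1) - y_i)/h_i = 2, 1, 8, -13.
  1·m_0 + 4·m_1 + 1·m_2 = 6(Δ_1 - Δ_0) = -6
  1·m_1 + 4·m_2 + 1·m_3 = 6(Δ_2 - Δ_1) = 42
  1·m_2 + 4·m_3 + 1·m_4 = 6(Δ_3 - Δ_2) = -126
Natural end conditions: m_0 = m_4 = 0.
Forward elimination and back-substitution give m_0 = 0, m_1 = -48/7, m_2 = 150/7, m_3 = -258/7, m_4 = 0.
On [3, 4], p(x) = 7 - 5/7·(x - 3) - 129/7·(x - 3)² + 43/7·(x - 3)³.
With (x - 3) = 3/4: p(15/4) = -587/448.

-1.3103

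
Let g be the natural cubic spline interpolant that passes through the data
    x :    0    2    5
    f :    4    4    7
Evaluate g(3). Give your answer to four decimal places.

4.6667

Let M_i = g''(x_i). Step sizes h_i = 2, 3; slopes of the chords Δ_i = (y_(i+1) - y_i)/h_i = 0, 1.
  2·M_0 + 10·M_1 + 3·M_2 = 6(Δ_1 - Δ_0) = 6
Natural end conditions: M_0 = M_2 = 0.
Solving the tridiagonal system: M_0 = 0, M_1 = 3/5, M_2 = 0.
On [2, 5], g(x) = 4 + 2/5·(x - 2) + 3/10·(x - 2)² - 1/30·(x - 2)³.
With (x - 2) = 1: g(3) = 14/3.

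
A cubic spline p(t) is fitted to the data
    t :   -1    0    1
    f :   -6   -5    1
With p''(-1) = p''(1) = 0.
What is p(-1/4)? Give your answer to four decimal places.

Write m_i for p''(x_i). With h_i = 1, 1 and divided differences Δ_i = 1, 6, the continuity of p' gives the tridiagonal system
  1·m_0 + 4·m_1 + 1·m_2 = 6(Δ_1 - Δ_0) = 30
Natural end conditions: m_0 = m_2 = 0.
Solving: m_0 = 0, m_1 = 15/2, m_2 = 0.
On [-1, 0], p(t) = -6 - 1/4·(t + 1) + 0·(t + 1)² + 5/4·(t + 1)³.
With (t + 1) = 3/4: p(-1/4) = -1449/256.

-5.6602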